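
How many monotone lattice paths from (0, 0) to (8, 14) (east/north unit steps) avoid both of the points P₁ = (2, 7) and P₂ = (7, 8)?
Number of paths = 214461

Inclusion–exclusion. Total paths: C(22, 8) = 319770. Through P₁: C(9, 2)·C(13, 6) = 61776. Through P₂: C(15, 7)·C(7, 1) = 45045. Since P₁ is strictly southwest of P₂, a monotone path through both must visit P₁ then P₂; paths through both = C(9, 2)·C(6, 5)·C(7, 1) = 1512. Avoid both = 319770 − 61776 − 45045 + 1512 = 214461.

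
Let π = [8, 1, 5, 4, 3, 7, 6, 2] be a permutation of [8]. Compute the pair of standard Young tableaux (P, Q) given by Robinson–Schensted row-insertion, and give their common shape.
P = [1, 2, 6] / [3, 7] / [4] / [5] / [8];  Q = [1, 3, 6] / [2, 7] / [4] / [5] / [8];  common shape = (3, 2, 1, 1, 1)

Row-insert the values π_1, π_2, … into P one at a time, bumping the leftmost entry strictly greater than the inserted value down to the next row. The recording tableau Q records, in position (i, j), the step at which that cell was added to P.
  Insert 8 (step 1): P = [8];  Q = [1]
  Insert 1 (step 2): P = [1] / [8];  Q = [1] / [2]
  Insert 5 (step 3): P = [1, 5] / [8];  Q = [1, 3] / [2]
  Insert 4 (step 4): P = [1, 4] / [5] / [8];  Q = [1, 3] / [2] / [4]
  Insert 3 (step 5): P = [1, 3] / [4] / [5] / [8];  Q = [1, 3] / [2] / [4] / [5]
  Insert 7 (step 6): P = [1, 3, 7] / [4] / [5] / [8];  Q = [1, 3, 6] / [2] / [4] / [5]
  Insert 6 (step 7): P = [1, 3, 6] / [4, 7] / [5] / [8];  Q = [1, 3, 6] / [2, 7] / [4] / [5]
  Insert 2 (step 8): P = [1, 2, 6] / [3, 7] / [4] / [5] / [8];  Q = [1, 3, 6] / [2, 7] / [4] / [5] / [8]
Final shape: (3, 2, 1, 1, 1).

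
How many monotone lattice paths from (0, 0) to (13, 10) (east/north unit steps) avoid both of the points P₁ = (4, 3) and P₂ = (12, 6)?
Number of paths = 679721

Inclusion–exclusion. Total paths: C(23, 13) = 1144066. Through P₁: C(7, 4)·C(16, 9) = 400400. Through P₂: C(18, 12)·C(5, 1) = 92820. Since P₁ is strictly southwest of P₂, a monotone path through both must visit P₁ then P₂; paths through both = C(7, 4)·C(11, 8)·C(5, 1) = 28875. Avoid both = 1144066 − 400400 − 92820 + 28875 = 679721.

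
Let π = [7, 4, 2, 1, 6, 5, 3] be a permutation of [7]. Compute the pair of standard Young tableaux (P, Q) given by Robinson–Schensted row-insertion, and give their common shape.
P = [1, 3] / [2, 5] / [4, 6] / [7];  Q = [1, 5] / [2, 6] / [3, 7] / [4];  common shape = (2, 2, 2, 1)

Row-insert the values π_1, π_2, … into P one at a time, bumping the leftmost entry strictly greater than the inserted value down to the next row. The recording tableau Q records, in position (i, j), the step at which that cell was added to P.
  Insert 7 (step 1): P = [7];  Q = [1]
  Insert 4 (step 2): P = [4] / [7];  Q = [1] / [2]
  Insert 2 (step 3): P = [2] / [4] / [7];  Q = [1] / [2] / [3]
  Insert 1 (step 4): P = [1] / [2] / [4] / [7];  Q = [1] / [2] / [3] / [4]
  Insert 6 (step 5): P = [1, 6] / [2] / [4] / [7];  Q = [1, 5] / [2] / [3] / [4]
  Insert 5 (step 6): P = [1, 5] / [2, 6] / [4] / [7];  Q = [1, 5] / [2, 6] / [3] / [4]
  Insert 3 (step 7): P = [1, 3] / [2, 5] / [4, 6] / [7];  Q = [1, 5] / [2, 6] / [3, 7] / [4]
Final shape: (2, 2, 2, 1).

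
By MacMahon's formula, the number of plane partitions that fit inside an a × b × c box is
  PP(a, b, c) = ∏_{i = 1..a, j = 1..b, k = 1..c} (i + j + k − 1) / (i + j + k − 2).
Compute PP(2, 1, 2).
PP(2, 1, 2) = 6

Evaluate the triple product over i = 1..2, j = 1..1, k = 1..2. The factors are (2/1) · (3/2) · (3/2) · (4/3). The numerators and denominators telescope so the product is an integer; carrying out the multiplication exactly gives PP(2, 1, 2) = 6.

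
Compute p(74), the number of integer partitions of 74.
p(74) = 7089500

Compute p(n) via the recurrence p(n, m) = p(n, m−1) + p(n−m, m), where p(n, m) counts partitions of n with all parts ≤ m and p(n) = p(n, n). The base cases are p(0, m) = 1 and p(n, 0) = 0 for n > 0. Filling the table yields p(74) = 7089500. (Euler's pentagonal recurrence is an alternative.)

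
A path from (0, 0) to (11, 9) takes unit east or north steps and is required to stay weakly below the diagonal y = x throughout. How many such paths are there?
Number of paths = 41990

By the reflection principle (André's argument), the number of monotone paths to (11, 9) with n ≤ m that never go above y = x is C(20, 11) − C(20, 12) = 167960 − 125970 = 41990.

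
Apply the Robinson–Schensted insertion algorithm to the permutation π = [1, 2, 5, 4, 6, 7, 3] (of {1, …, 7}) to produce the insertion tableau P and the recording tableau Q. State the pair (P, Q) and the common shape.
P = [1, 2, 3, 6, 7] / [4] / [5];  Q = [1, 2, 3, 5, 6] / [4] / [7];  common shape = (5, 1, 1)

Row-insert the values π_1, π_2, … into P one at a time, bumping the leftmost entry strictly greater than the inserted value down to the next row. The recording tableau Q records, in position (i, j), the step at which that cell was added to P.
  Insert 1 (step 1): P = [1];  Q = [1]
  Insert 2 (step 2): P = [1, 2];  Q = [1, 2]
  Insert 5 (step 3): P = [1, 2, 5];  Q = [1, 2, 3]
  Insert 4 (step 4): P = [1, 2, 4] / [5];  Q = [1, 2, 3] / [4]
  Insert 6 (step 5): P = [1, 2, 4, 6] / [5];  Q = [1, 2, 3, 5] / [4]
  Insert 7 (step 6): P = [1, 2, 4, 6, 7] / [5];  Q = [1, 2, 3, 5, 6] / [4]
  Insert 3 (step 7): P = [1, 2, 3, 6, 7] / [4] / [5];  Q = [1, 2, 3, 5, 6] / [4] / [7]
Final shape: (5, 1, 1).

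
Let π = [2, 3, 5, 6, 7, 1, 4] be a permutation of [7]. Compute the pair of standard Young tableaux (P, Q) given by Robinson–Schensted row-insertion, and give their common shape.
P = [1, 3, 4, 6, 7] / [2, 5];  Q = [1, 2, 3, 4, 5] / [6, 7];  common shape = (5, 2)

Row-insert the values π_1, π_2, … into P one at a time, bumping the leftmost entry strictly greater than the inserted value down to the next row. The recording tableau Q records, in position (i, j), the step at which that cell was added to P.
  Insert 2 (step 1): P = [2];  Q = [1]
  Insert 3 (step 2): P = [2, 3];  Q = [1, 2]
  Insert 5 (step 3): P = [2, 3, 5];  Q = [1, 2, 3]
  Insert 6 (step 4): P = [2, 3, 5, 6];  Q = [1, 2, 3, 4]
  Insert 7 (step 5): P = [2, 3, 5, 6, 7];  Q = [1, 2, 3, 4, 5]
  Insert 1 (step 6): P = [1, 3, 5, 6, 7] / [2];  Q = [1, 2, 3, 4, 5] / [6]
  Insert 4 (step 7): P = [1, 3, 4, 6, 7] / [2, 5];  Q = [1, 2, 3, 4, 5] / [6, 7]
Final shape: (5, 2).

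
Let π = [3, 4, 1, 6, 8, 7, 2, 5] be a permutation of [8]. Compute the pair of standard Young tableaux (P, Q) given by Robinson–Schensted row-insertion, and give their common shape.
P = [1, 2, 5, 7] / [3, 4, 6] / [8];  Q = [1, 2, 4, 5] / [3, 6, 8] / [7];  common shape = (4, 3, 1)

Row-insert the values π_1, π_2, … into P one at a time, bumping the leftmost entry strictly greater than the inserted value down to the next row. The recording tableau Q records, in position (i, j), the step at which that cell was added to P.
  Insert 3 (step 1): P = [3];  Q = [1]
  Insert 4 (step 2): P = [3, 4];  Q = [1, 2]
  Insert 1 (step 3): P = [1, 4] / [3];  Q = [1, 2] / [3]
  Insert 6 (step 4): P = [1, 4, 6] / [3];  Q = [1, 2, 4] / [3]
  Insert 8 (step 5): P = [1, 4, 6, 8] / [3];  Q = [1, 2, 4, 5] / [3]
  Insert 7 (step 6): P = [1, 4, 6, 7] / [3, 8];  Q = [1, 2, 4, 5] / [3, 6]
  Insert 2 (step 7): P = [1, 2, 6, 7] / [3, 4] / [8];  Q = [1, 2, 4, 5] / [3, 6] / [7]
  Insert 5 (step 8): P = [1, 2, 5, 7] / [3, 4, 6] / [8];  Q = [1, 2, 4, 5] / [3, 6, 8] / [7]
Final shape: (4, 3, 1).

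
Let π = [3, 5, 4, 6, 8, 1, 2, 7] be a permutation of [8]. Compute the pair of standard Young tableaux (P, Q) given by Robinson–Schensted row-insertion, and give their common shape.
P = [1, 2, 6, 7] / [3, 4, 8] / [5];  Q = [1, 2, 4, 5] / [3, 7, 8] / [6];  common shape = (4, 3, 1)

Row-insert the values π_1, π_2, … into P one at a time, bumping the leftmost entry strictly greater than the inserted value down to the next row. The recording tableau Q records, in position (i, j), the step at which that cell was added to P.
  Insert 3 (step 1): P = [3];  Q = [1]
  Insert 5 (step 2): P = [3, 5];  Q = [1, 2]
  Insert 4 (step 3): P = [3, 4] / [5];  Q = [1, 2] / [3]
  Insert 6 (step 4): P = [3, 4, 6] / [5];  Q = [1, 2, 4] / [3]
  Insert 8 (step 5): P = [3, 4, 6, 8] / [5];  Q = [1, 2, 4, 5] / [3]
  Insert 1 (step 6): P = [1, 4, 6, 8] / [3] / [5];  Q = [1, 2, 4, 5] / [3] / [6]
  Insert 2 (step 7): P = [1, 2, 6, 8] / [3, 4] / [5];  Q = [1, 2, 4, 5] / [3, 7] / [6]
  Insert 7 (step 8): P = [1, 2, 6, 7] / [3, 4, 8] / [5];  Q = [1, 2, 4, 5] / [3, 7, 8] / [6]
Final shape: (4, 3, 1).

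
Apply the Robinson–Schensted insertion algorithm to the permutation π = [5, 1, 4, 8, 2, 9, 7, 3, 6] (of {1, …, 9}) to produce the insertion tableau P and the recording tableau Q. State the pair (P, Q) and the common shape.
P = [1, 2, 3, 6] / [4, 7, 9] / [5, 8];  Q = [1, 3, 4, 6] / [2, 7, 9] / [5, 8];  common shape = (4, 3, 2)

Row-insert the values π_1, π_2, … into P one at a time, bumping the leftmost entry strictly greater than the inserted value down to the next row. The recording tableau Q records, in position (i, j), the step at which that cell was added to P.
  Insert 5 (step 1): P = [5];  Q = [1]
  Insert 1 (step 2): P = [1] / [5];  Q = [1] / [2]
  Insert 4 (step 3): P = [1, 4] / [5];  Q = [1, 3] / [2]
  Insert 8 (step 4): P = [1, 4, 8] / [5];  Q = [1, 3, 4] / [2]
  Insert 2 (step 5): P = [1, 2, 8] / [4] / [5];  Q = [1, 3, 4] / [2] / [5]
  Insert 9 (step 6): P = [1, 2, 8, 9] / [4] / [5];  Q = [1, 3, 4, 6] / [2] / [5]
  Insert 7 (step 7): P = [1, 2, 7, 9] / [4, 8] / [5];  Q = [1, 3, 4, 6] / [2, 7] / [5]
  Insert 3 (step 8): P = [1, 2, 3, 9] / [4, 7] / [5, 8];  Q = [1, 3, 4, 6] / [2, 7] / [5, 8]
  Insert 6 (step 9): P = [1, 2, 3, 6] / [4, 7, 9] / [5, 8];  Q = [1, 3, 4, 6] / [2, 7, 9] / [5, 8]
Final shape: (4, 3, 2).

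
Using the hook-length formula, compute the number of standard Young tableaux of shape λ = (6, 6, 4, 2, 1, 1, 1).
# SYT of shape (6, 6, 4, 2, 1, 1, 1) = 499974930

Hook-length formula: f^λ = n! / Π hook(c), product over all cells c of the Young diagram. For λ = (6, 6, 4, 2, 1, 1, 1), n = 21 boxes. Hook lengths by row (left-to-right, top-to-bottom): [12, 8, 6, 5, 3, 2]; [11, 7, 5, 4, 2, 1]; [8, 4, 2, 1]; [5, 1]; [3]; [2]; [1]. Product of hooks = 102187008000. So f^λ = 21! / 102187008000 = 51090942171709440000 / 102187008000 = 499974930.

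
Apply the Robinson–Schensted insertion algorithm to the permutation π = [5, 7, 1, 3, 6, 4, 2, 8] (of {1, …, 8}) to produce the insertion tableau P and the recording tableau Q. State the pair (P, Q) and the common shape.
P = [1, 2, 4, 8] / [3, 6] / [5] / [7];  Q = [1, 2, 5, 8] / [3, 4] / [6] / [7];  common shape = (4, 2, 1, 1)

Row-insert the values π_1, π_2, … into P one at a time, bumping the leftmost entry strictly greater than the inserted value down to the next row. The recording tableau Q records, in position (i, j), the step at which that cell was added to P.
  Insert 5 (step 1): P = [5];  Q = [1]
  Insert 7 (step 2): P = [5, 7];  Q = [1, 2]
  Insert 1 (step 3): P = [1, 7] / [5];  Q = [1, 2] / [3]
  Insert 3 (step 4): P = [1, 3] / [5, 7];  Q = [1, 2] / [3, 4]
  Insert 6 (step 5): P = [1, 3, 6] / [5, 7];  Q = [1, 2, 5] / [3, 4]
  Insert 4 (step 6): P = [1, 3, 4] / [5, 6] / [7];  Q = [1, 2, 5] / [3, 4] / [6]
  Insert 2 (step 7): P = [1, 2, 4] / [3, 6] / [5] / [7];  Q = [1, 2, 5] / [3, 4] / [6] / [7]
  Insert 8 (step 8): P = [1, 2, 4, 8] / [3, 6] / [5] / [7];  Q = [1, 2, 5, 8] / [3, 4] / [6] / [7]
Final shape: (4, 2, 1, 1).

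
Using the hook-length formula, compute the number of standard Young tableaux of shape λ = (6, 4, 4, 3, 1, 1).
# SYT of shape (6, 4, 4, 3, 1, 1) = 36732852

Hook-length formula: f^λ = n! / Π hook(c), product over all cells c of the Young diagram. For λ = (6, 4, 4, 3, 1, 1), n = 19 boxes. Hook lengths by row (left-to-right, top-to-bottom): [11, 8, 7, 5, 2, 1]; [8, 5, 4, 2]; [7, 4, 3, 1]; [5, 2, 1]; [2]; [1]. Product of hooks = 3311616000. So f^λ = 19! / 3311616000 = 121645100408832000 / 3311616000 = 36732852.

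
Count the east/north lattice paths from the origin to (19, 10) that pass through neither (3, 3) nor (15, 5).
Number of paths = 13402686

Inclusion–exclusion. Total paths: C(29, 19) = 20030010. Through P₁: C(6, 3)·C(23, 16) = 4903140. Through P₂: C(20, 15)·C(9, 4) = 1953504. Since P₁ is strictly southwest of P₂, a monotone path through both must visit P₁ then P₂; paths through both = C(6, 3)·C(14, 12)·C(9, 4) = 229320. Avoid both = 20030010 − 4903140 − 1953504 + 229320 = 13402686.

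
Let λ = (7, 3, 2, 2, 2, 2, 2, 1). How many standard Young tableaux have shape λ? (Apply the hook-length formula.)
# SYT of shape (7, 3, 2, 2, 2, 2, 2, 1) = 110853600

Hook-length formula: f^λ = n! / Π hook(c), product over all cells c of the Young diagram. For λ = (7, 3, 2, 2, 2, 2, 2, 1), n = 21 boxes. Hook lengths by row (left-to-right, top-to-bottom): [14, 12, 6, 4, 3, 2, 1]; [9, 7, 1]; [7, 5]; [6, 4]; [5, 3]; [4, 2]; [3, 1]; [1]. Product of hooks = 460886630400. So f^λ = 21! / 460886630400 = 51090942171709440000 / 460886630400 = 110853600.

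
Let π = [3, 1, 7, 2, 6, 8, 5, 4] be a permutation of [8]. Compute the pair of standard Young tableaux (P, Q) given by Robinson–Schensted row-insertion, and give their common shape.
P = [1, 2, 4, 8] / [3, 5] / [6] / [7];  Q = [1, 3, 5, 6] / [2, 4] / [7] / [8];  common shape = (4, 2, 1, 1)

Row-insert the values π_1, π_2, … into P one at a time, bumping the leftmost entry strictly greater than the inserted value down to the next row. The recording tableau Q records, in position (i, j), the step at which that cell was added to P.
  Insert 3 (step 1): P = [3];  Q = [1]
  Insert 1 (step 2): P = [1] / [3];  Q = [1] / [2]
  Insert 7 (step 3): P = [1, 7] / [3];  Q = [1, 3] / [2]
  Insert 2 (step 4): P = [1, 2] / [3, 7];  Q = [1, 3] / [2, 4]
  Insert 6 (step 5): P = [1, 2, 6] / [3, 7];  Q = [1, 3, 5] / [2, 4]
  Insert 8 (step 6): P = [1, 2, 6, 8] / [3, 7];  Q = [1, 3, 5, 6] / [2, 4]
  Insert 5 (step 7): P = [1, 2, 5, 8] / [3, 6] / [7];  Q = [1, 3, 5, 6] / [2, 4] / [7]
  Insert 4 (step 8): P = [1, 2, 4, 8] / [3, 5] / [6] / [7];  Q = [1, 3, 5, 6] / [2, 4] / [7] / [8]
Final shape: (4, 2, 1, 1).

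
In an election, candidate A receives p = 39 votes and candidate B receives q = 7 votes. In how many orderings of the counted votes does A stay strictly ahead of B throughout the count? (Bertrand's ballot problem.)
Strict-lead orderings = 37234560

Total orderings of the 46 votes with 39 for A: C(46, 39) = 53524680. By the Bertrand ballot formula (Cycle Lemma / reflection principle), the number of orderings in which A is strictly ahead of B throughout is (p − q)/(p + q) · C(p + q, p) = (39 − 7)/(39 + 7) · 53524680 = 37234560.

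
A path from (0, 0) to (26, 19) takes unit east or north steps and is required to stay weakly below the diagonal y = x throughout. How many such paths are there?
Number of paths = 722477682080

By the reflection principle (André's argument), the number of monotone paths to (26, 19) with n ≤ m that never go above y = x is C(45, 26) − C(45, 27) = 2438362177020 − 1715884494940 = 722477682080.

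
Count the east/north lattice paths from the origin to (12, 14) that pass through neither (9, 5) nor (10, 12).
Number of paths = 5433480

Inclusion–exclusion. Total paths: C(26, 12) = 9657700. Through P₁: C(14, 9)·C(12, 3) = 440440. Through P₂: C(22, 10)·C(4, 2) = 3879876. Since P₁ is strictly southwest of P₂, a monotone path through both must visit P₁ then P₂; paths through both = C(14, 9)·C(8, 1)·C(4, 2) = 96096. Avoid both = 9657700 − 440440 − 3879876 + 96096 = 5433480.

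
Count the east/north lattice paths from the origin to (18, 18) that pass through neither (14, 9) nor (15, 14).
Number of paths = 5947897750

Inclusion–exclusion. Total paths: C(36, 18) = 9075135300. Through P₁: C(23, 14)·C(13, 4) = 584290850. Through P₂: C(29, 15)·C(7, 3) = 2714556600. Since P₁ is strictly southwest of P₂, a monotone path through both must visit P₁ then P₂; paths through both = C(23, 14)·C(6, 1)·C(7, 3) = 171609900. Avoid both = 9075135300 − 584290850 − 2714556600 + 171609900 = 5947897750.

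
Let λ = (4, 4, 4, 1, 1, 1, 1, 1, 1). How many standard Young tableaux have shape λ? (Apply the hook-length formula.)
# SYT of shape (4, 4, 4, 1, 1, 1, 1, 1, 1) = 779688

Hook-length formula: f^λ = n! / Π hook(c), product over all cells c of the Young diagram. For λ = (4, 4, 4, 1, 1, 1, 1, 1, 1), n = 18 boxes. Hook lengths by row (left-to-right, top-to-bottom): [12, 5, 4, 3]; [11, 4, 3, 2]; [10, 3, 2, 1]; [6]; [5]; [4]; [3]; [2]; [1]. Product of hooks = 8211456000. So f^λ = 18! / 8211456000 = 6402373705728000 / 8211456000 = 779688.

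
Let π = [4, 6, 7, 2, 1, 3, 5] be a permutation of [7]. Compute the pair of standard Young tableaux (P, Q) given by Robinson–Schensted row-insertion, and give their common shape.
P = [1, 3, 5] / [2, 6, 7] / [4];  Q = [1, 2, 3] / [4, 6, 7] / [5];  common shape = (3, 3, 1)

Row-insert the values π_1, π_2, … into P one at a time, bumping the leftmost entry strictly greater than the inserted value down to the next row. The recording tableau Q records, in position (i, j), the step at which that cell was added to P.
  Insert 4 (step 1): P = [4];  Q = [1]
  Insert 6 (step 2): P = [4, 6];  Q = [1, 2]
  Insert 7 (step 3): P = [4, 6, 7];  Q = [1, 2, 3]
  Insert 2 (step 4): P = [2, 6, 7] / [4];  Q = [1, 2, 3] / [4]
  Insert 1 (step 5): P = [1, 6, 7] / [2] / [4];  Q = [1, 2, 3] / [4] / [5]
  Insert 3 (step 6): P = [1, 3, 7] / [2, 6] / [4];  Q = [1, 2, 3] / [4, 6] / [5]
  Insert 5 (step 7): P = [1, 3, 5] / [2, 6, 7] / [4];  Q = [1, 2, 3] / [4, 6, 7] / [5]
Final shape: (3, 3, 1).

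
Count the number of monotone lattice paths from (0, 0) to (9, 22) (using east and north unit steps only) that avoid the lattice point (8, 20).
Number of paths = 10835760

Total paths from (0, 0) to (9, 22): C(31, 9) = 20160075. Paths through (8, 20): (paths (0, 0) → (8, 20)) × (paths (8, 20) → (9, 22)) = C(28, 8) · C(3, 1) = 3108105 · 3 = 9324315. Avoidance count = 20160075 − 9324315 = 10835760.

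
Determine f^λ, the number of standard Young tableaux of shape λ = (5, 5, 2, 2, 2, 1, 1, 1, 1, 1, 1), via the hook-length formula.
# SYT of shape (5, 5, 2, 2, 2, 1, 1, 1, 1, 1, 1) = 213393180

Hook-length formula: f^λ = n! / Π hook(c), product over all cells c of the Young diagram. For λ = (5, 5, 2, 2, 2, 1, 1, 1, 1, 1, 1), n = 22 boxes. Hook lengths by row (left-to-right, top-to-bottom): [15, 8, 4, 3, 2]; [14, 7, 3, 2, 1]; [10, 3]; [9, 2]; [8, 1]; [6]; [5]; [4]; [3]; [2]; [1]. Product of hooks = 5267275776000. So f^λ = 22! / 5267275776000 = 1124000727777607680000 / 5267275776000 = 213393180.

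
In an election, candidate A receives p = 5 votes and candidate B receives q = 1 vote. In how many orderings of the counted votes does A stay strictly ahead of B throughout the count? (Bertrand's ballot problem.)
Strict-lead orderings = 4

Total orderings of the 6 votes with 5 for A: C(6, 5) = 6. By the Bertrand ballot formula (Cycle Lemma / reflection principle), the number of orderings in which A is strictly ahead of B throughout is (p − q)/(p + q) · C(p + q, p) = (5 − 1)/(5 + 1) · 6 = 4.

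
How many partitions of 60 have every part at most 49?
p(60, parts ≤ 49) = 966328

Use the recurrence p(n, m) = p(n, m−1) + p(n−m, m): either the largest part is < m (count p(n, m−1)) or the largest part is exactly m (remove one copy of m, count p(n−m, m)). With p(0, ·) = 1 this gives p(60, parts ≤ 49) = 966328. (By conjugating Young diagrams, this also counts partitions of 60 into at most 49 parts.)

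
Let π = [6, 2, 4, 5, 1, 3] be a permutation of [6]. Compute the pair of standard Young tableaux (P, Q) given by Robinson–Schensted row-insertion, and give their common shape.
P = [1, 3, 5] / [2, 4] / [6];  Q = [1, 3, 4] / [2, 6] / [5];  common shape = (3, 2, 1)

Row-insert the values π_1, π_2, … into P one at a time, bumping the leftmost entry strictly greater than the inserted value down to the next row. The recording tableau Q records, in position (i, j), the step at which that cell was added to P.
  Insert 6 (step 1): P = [6];  Q = [1]
  Insert 2 (step 2): P = [2] / [6];  Q = [1] / [2]
  Insert 4 (step 3): P = [2, 4] / [6];  Q = [1, 3] / [2]
  Insert 5 (step 4): P = [2, 4, 5] / [6];  Q = [1, 3, 4] / [2]
  Insert 1 (step 5): P = [1, 4, 5] / [2] / [6];  Q = [1, 3, 4] / [2] / [5]
  Insert 3 (step 6): P = [1, 3, 5] / [2, 4] / [6];  Q = [1, 3, 4] / [2, 6] / [5]
Final shape: (3, 2, 1).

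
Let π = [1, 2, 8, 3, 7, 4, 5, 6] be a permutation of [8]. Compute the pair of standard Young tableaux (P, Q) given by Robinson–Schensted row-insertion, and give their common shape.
P = [1, 2, 3, 4, 5, 6] / [7] / [8];  Q = [1, 2, 3, 5, 7, 8] / [4] / [6];  common shape = (6, 1, 1)

Row-insert the values π_1, π_2, … into P one at a time, bumping the leftmost entry strictly greater than the inserted value down to the next row. The recording tableau Q records, in position (i, j), the step at which that cell was added to P.
  Insert 1 (step 1): P = [1];  Q = [1]
  Insert 2 (step 2): P = [1, 2];  Q = [1, 2]
  Insert 8 (step 3): P = [1, 2, 8];  Q = [1, 2, 3]
  Insert 3 (step 4): P = [1, 2, 3] / [8];  Q = [1, 2, 3] / [4]
  Insert 7 (step 5): P = [1, 2, 3, 7] / [8];  Q = [1, 2, 3, 5] / [4]
  Insert 4 (step 6): P = [1, 2, 3, 4] / [7] / [8];  Q = [1, 2, 3, 5] / [4] / [6]
  Insert 5 (step 7): P = [1, 2, 3, 4, 5] / [7] / [8];  Q = [1, 2, 3, 5, 7] / [4] / [6]
  Insert 6 (step 8): P = [1, 2, 3, 4, 5, 6] / [7] / [8];  Q = [1, 2, 3, 5, 7, 8] / [4] / [6]
Final shape: (6, 1, 1).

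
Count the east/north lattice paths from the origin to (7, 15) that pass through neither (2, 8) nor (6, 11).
Number of paths = 80899

Inclusion–exclusion. Total paths: C(22, 7) = 170544. Through P₁: C(10, 2)·C(12, 5) = 35640. Through P₂: C(17, 6)·C(5, 1) = 61880. Since P₁ is strictly southwest of P₂, a monotone path through both must visit P₁ then P₂; paths through both = C(10, 2)·C(7, 4)·C(5, 1) = 7875. Avoid both = 170544 − 35640 − 61880 + 7875 = 80899.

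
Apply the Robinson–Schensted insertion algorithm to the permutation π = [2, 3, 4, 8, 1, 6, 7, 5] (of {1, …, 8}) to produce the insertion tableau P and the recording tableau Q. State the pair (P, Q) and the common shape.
P = [1, 3, 4, 5, 7] / [2, 6] / [8];  Q = [1, 2, 3, 4, 7] / [5, 6] / [8];  common shape = (5, 2, 1)

Row-insert the values π_1, π_2, … into P one at a time, bumping the leftmost entry strictly greater than the inserted value down to the next row. The recording tableau Q records, in position (i, j), the step at which that cell was added to P.
  Insert 2 (step 1): P = [2];  Q = [1]
  Insert 3 (step 2): P = [2, 3];  Q = [1, 2]
  Insert 4 (step 3): P = [2, 3, 4];  Q = [1, 2, 3]
  Insert 8 (step 4): P = [2, 3, 4, 8];  Q = [1, 2, 3, 4]
  Insert 1 (step 5): P = [1, 3, 4, 8] / [2];  Q = [1, 2, 3, 4] / [5]
  Insert 6 (step 6): P = [1, 3, 4, 6] / [2, 8];  Q = [1, 2, 3, 4] / [5, 6]
  Insert 7 (step 7): P = [1, 3, 4, 6, 7] / [2, 8];  Q = [1, 2, 3, 4, 7] / [5, 6]
  Insert 5 (step 8): P = [1, 3, 4, 5, 7] / [2, 6] / [8];  Q = [1, 2, 3, 4, 7] / [5, 6] / [8]
Final shape: (5, 2, 1).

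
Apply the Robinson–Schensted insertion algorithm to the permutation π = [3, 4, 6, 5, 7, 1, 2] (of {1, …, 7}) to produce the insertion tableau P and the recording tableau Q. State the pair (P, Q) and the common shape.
P = [1, 2, 5, 7] / [3, 4] / [6];  Q = [1, 2, 3, 5] / [4, 7] / [6];  common shape = (4, 2, 1)

Row-insert the values π_1, π_2, … into P one at a time, bumping the leftmost entry strictly greater than the inserted value down to the next row. The recording tableau Q records, in position (i, j), the step at which that cell was added to P.
  Insert 3 (step 1): P = [3];  Q = [1]
  Insert 4 (step 2): P = [3, 4];  Q = [1, 2]
  Insert 6 (step 3): P = [3, 4, 6];  Q = [1, 2, 3]
  Insert 5 (step 4): P = [3, 4, 5] / [6];  Q = [1, 2, 3] / [4]
  Insert 7 (step 5): P = [3, 4, 5, 7] / [6];  Q = [1, 2, 3, 5] / [4]
  Insert 1 (step 6): P = [1, 4, 5, 7] / [3] / [6];  Q = [1, 2, 3, 5] / [4] / [6]
  Insert 2 (step 7): P = [1, 2, 5, 7] / [3, 4] / [6];  Q = [1, 2, 3, 5] / [4, 7] / [6]
Final shape: (4, 2, 1).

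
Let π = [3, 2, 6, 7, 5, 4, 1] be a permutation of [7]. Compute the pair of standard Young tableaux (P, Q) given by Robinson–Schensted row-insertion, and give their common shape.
P = [1, 4, 7] / [2, 5] / [3] / [6];  Q = [1, 3, 4] / [2, 5] / [6] / [7];  common shape = (3, 2, 1, 1)

Row-insert the values π_1, π_2, … into P one at a time, bumping the leftmost entry strictly greater than the inserted value down to the next row. The recording tableau Q records, in position (i, j), the step at which that cell was added to P.
  Insert 3 (step 1): P = [3];  Q = [1]
  Insert 2 (step 2): P = [2] / [3];  Q = [1] / [2]
  Insert 6 (step 3): P = [2, 6] / [3];  Q = [1, 3] / [2]
  Insert 7 (step 4): P = [2, 6, 7] / [3];  Q = [1, 3, 4] / [2]
  Insert 5 (step 5): P = [2, 5, 7] / [3, 6];  Q = [1, 3, 4] / [2, 5]
  Insert 4 (step 6): P = [2, 4, 7] / [3, 5] / [6];  Q = [1, 3, 4] / [2, 5] / [6]
  Insert 1 (step 7): P = [1, 4, 7] / [2, 5] / [3] / [6];  Q = [1, 3, 4] / [2, 5] / [6] / [7]
Final shape: (3, 2, 1, 1).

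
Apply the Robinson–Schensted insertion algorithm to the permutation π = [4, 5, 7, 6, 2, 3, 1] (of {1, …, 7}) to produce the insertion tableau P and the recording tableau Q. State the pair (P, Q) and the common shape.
P = [1, 3, 6] / [2, 5] / [4] / [7];  Q = [1, 2, 3] / [4, 6] / [5] / [7];  common shape = (3, 2, 1, 1)

Row-insert the values π_1, π_2, … into P one at a time, bumping the leftmost entry strictly greater than the inserted value down to the next row. The recording tableau Q records, in position (i, j), the step at which that cell was added to P.
  Insert 4 (step 1): P = [4];  Q = [1]
  Insert 5 (step 2): P = [4, 5];  Q = [1, 2]
  Insert 7 (step 3): P = [4, 5, 7];  Q = [1, 2, 3]
  Insert 6 (step 4): P = [4, 5, 6] / [7];  Q = [1, 2, 3] / [4]
  Insert 2 (step 5): P = [2, 5, 6] / [4] / [7];  Q = [1, 2, 3] / [4] / [5]
  Insert 3 (step 6): P = [2, 3, 6] / [4, 5] / [7];  Q = [1, 2, 3] / [4, 6] / [5]
  Insert 1 (step 7): P = [1, 3, 6] / [2, 5] / [4] / [7];  Q = [1, 2, 3] / [4, 6] / [5] / [7]
Final shape: (3, 2, 1, 1).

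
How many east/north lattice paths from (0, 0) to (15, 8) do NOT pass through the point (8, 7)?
Number of paths = 438834

Total paths from (0, 0) to (15, 8): C(23, 15) = 490314. Paths through (8, 7): (paths (0, 0) → (8, 7)) × (paths (8, 7) → (15, 8)) = C(15, 8) · C(8, 7) = 6435 · 8 = 51480. Avoidance count = 490314 − 51480 = 438834.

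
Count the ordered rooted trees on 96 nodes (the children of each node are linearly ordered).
C_95 = 944973797977428207852605870454939596837230758234904050

These ordered rooted trees are counted by the Catalan number C_n = (1/(n + 1)) · C(2n, n). For n = 95: C_95 = (1/96) · C(190, 95) = 90717484605833107953850163563674201296374152790550788800/96 = 944973797977428207852605870454939596837230758234904050.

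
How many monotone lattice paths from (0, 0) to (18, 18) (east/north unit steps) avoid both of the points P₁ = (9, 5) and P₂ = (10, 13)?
Number of paths = 6630076684

Inclusion–exclusion. Total paths: C(36, 18) = 9075135300. Through P₁: C(14, 9)·C(22, 9) = 995834840. Through P₂: C(23, 10)·C(13, 8) = 1472412942. Since P₁ is strictly southwest of P₂, a monotone path through both must visit P₁ then P₂; paths through both = C(14, 9)·C(9, 1)·C(13, 8) = 23189166. Avoid both = 9075135300 − 995834840 − 1472412942 + 23189166 = 6630076684.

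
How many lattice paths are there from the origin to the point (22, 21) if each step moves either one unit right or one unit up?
Number of paths = 1052049481860

A monotone lattice path from (0, 0) to (22, 21) consists of 22 east steps and 21 north steps in some order, so it is determined by which 22 of the 43 steps are east. The count is C(43, 22) = 1052049481860.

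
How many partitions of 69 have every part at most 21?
p(69, parts ≤ 21) = 2801502

Use the recurrence p(n, m) = p(n, m−1) + p(n−m, m): either the largest part is < m (count p(n, m−1)) or the largest part is exactly m (remove one copy of m, count p(n−m, m)). With p(0, ·) = 1 this gives p(69, parts ≤ 21) = 2801502. (By conjugating Young diagrams, this also counts partitions of 69 into at most 21 parts.)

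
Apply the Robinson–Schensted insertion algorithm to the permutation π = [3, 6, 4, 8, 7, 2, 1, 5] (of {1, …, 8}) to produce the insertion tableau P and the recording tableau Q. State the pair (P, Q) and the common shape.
P = [1, 4, 5] / [2, 7] / [3, 8] / [6];  Q = [1, 2, 4] / [3, 5] / [6, 8] / [7];  common shape = (3, 2, 2, 1)

Row-insert the values π_1, π_2, … into P one at a time, bumping the leftmost entry strictly greater than the inserted value down to the next row. The recording tableau Q records, in position (i, j), the step at which that cell was added to P.
  Insert 3 (step 1): P = [3];  Q = [1]
  Insert 6 (step 2): P = [3, 6];  Q = [1, 2]
  Insert 4 (step 3): P = [3, 4] / [6];  Q = [1, 2] / [3]
  Insert 8 (step 4): P = [3, 4, 8] / [6];  Q = [1, 2, 4] / [3]
  Insert 7 (step 5): P = [3, 4, 7] / [6, 8];  Q = [1, 2, 4] / [3, 5]
  Insert 2 (step 6): P = [2, 4, 7] / [3, 8] / [6];  Q = [1, 2, 4] / [3, 5] / [6]
  Insert 1 (step 7): P = [1, 4, 7] / [2, 8] / [3] / [6];  Q = [1, 2, 4] / [3, 5] / [6] / [7]
  Insert 5 (step 8): P = [1, 4, 5] / [2, 7] / [3, 8] / [6];  Q = [1, 2, 4] / [3, 5] / [6, 8] / [7]
Final shape: (3, 2, 2, 1).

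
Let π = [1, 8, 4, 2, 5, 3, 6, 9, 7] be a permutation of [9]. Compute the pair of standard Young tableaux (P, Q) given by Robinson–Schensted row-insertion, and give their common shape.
P = [1, 2, 3, 6, 7] / [4, 5, 9] / [8];  Q = [1, 2, 5, 7, 8] / [3, 6, 9] / [4];  common shape = (5, 3, 1)

Row-insert the values π_1, π_2, … into P one at a time, bumping the leftmost entry strictly greater than the inserted value down to the next row. The recording tableau Q records, in position (i, j), the step at which that cell was added to P.
  Insert 1 (step 1): P = [1];  Q = [1]
  Insert 8 (step 2): P = [1, 8];  Q = [1, 2]
  Insert 4 (step 3): P = [1, 4] / [8];  Q = [1, 2] / [3]
  Insert 2 (step 4): P = [1, 2] / [4] / [8];  Q = [1, 2] / [3] / [4]
  Insert 5 (step 5): P = [1, 2, 5] / [4] / [8];  Q = [1, 2, 5] / [3] / [4]
  Insert 3 (step 6): P = [1, 2, 3] / [4, 5] / [8];  Q = [1, 2, 5] / [3, 6] / [4]
  Insert 6 (step 7): P = [1, 2, 3, 6] / [4, 5] / [8];  Q = [1, 2, 5, 7] / [3, 6] / [4]
  Insert 9 (step 8): P = [1, 2, 3, 6, 9] / [4, 5] / [8];  Q = [1, 2, 5, 7, 8] / [3, 6] / [4]
  Insert 7 (step 9): P = [1, 2, 3, 6, 7] / [4, 5, 9] / [8];  Q = [1, 2, 5, 7, 8] / [3, 6, 9] / [4]
Final shape: (5, 3, 1).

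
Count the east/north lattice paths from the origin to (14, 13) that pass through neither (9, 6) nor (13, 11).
Number of paths = 10497798

Inclusion–exclusion. Total paths: C(27, 14) = 20058300. Through P₁: C(15, 9)·C(12, 5) = 3963960. Through P₂: C(24, 13)·C(3, 1) = 7488432. Since P₁ is strictly southwest of P₂, a monotone path through both must visit P₁ then P₂; paths through both = C(15, 9)·C(9, 4)·C(3, 1) = 1891890. Avoid both = 20058300 − 3963960 − 7488432 + 1891890 = 10497798.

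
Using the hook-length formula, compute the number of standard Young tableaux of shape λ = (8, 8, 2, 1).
# SYT of shape (8, 8, 2, 1) = 1410864

Hook-length formula: f^λ = n! / Π hook(c), product over all cells c of the Young diagram. For λ = (8, 8, 2, 1), n = 19 boxes. Hook lengths by row (left-to-right, top-to-bottom): [11, 9, 7, 6, 5, 4, 3, 2]; [10, 8, 6, 5, 4, 3, 2, 1]; [3, 1]; [1]. Product of hooks = 86220288000. So f^λ = 19! / 86220288000 = 121645100408832000 / 86220288000 = 1410864.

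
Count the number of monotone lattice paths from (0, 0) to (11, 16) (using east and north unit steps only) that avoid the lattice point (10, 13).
Number of paths = 8461631

Total paths from (0, 0) to (11, 16): C(27, 11) = 13037895. Paths through (10, 13): (paths (0, 0) → (10, 13)) × (paths (10, 13) → (11, 16)) = C(23, 10) · C(4, 1) = 1144066 · 4 = 4576264. Avoidance count = 13037895 − 4576264 = 8461631.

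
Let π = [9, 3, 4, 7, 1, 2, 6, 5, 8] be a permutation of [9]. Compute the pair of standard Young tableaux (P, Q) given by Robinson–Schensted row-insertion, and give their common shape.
P = [1, 2, 5, 8] / [3, 4, 6] / [7] / [9];  Q = [1, 3, 4, 9] / [2, 6, 7] / [5] / [8];  common shape = (4, 3, 1, 1)

Row-insert the values π_1, π_2, … into P one at a time, bumping the leftmost entry strictly greater than the inserted value down to the next row. The recording tableau Q records, in position (i, j), the step at which that cell was added to P.
  Insert 9 (step 1): P = [9];  Q = [1]
  Insert 3 (step 2): P = [3] / [9];  Q = [1] / [2]
  Insert 4 (step 3): P = [3, 4] / [9];  Q = [1, 3] / [2]
  Insert 7 (step 4): P = [3, 4, 7] / [9];  Q = [1, 3, 4] / [2]
  Insert 1 (step 5): P = [1, 4, 7] / [3] / [9];  Q = [1, 3, 4] / [2] / [5]
  Insert 2 (step 6): P = [1, 2, 7] / [3, 4] / [9];  Q = [1, 3, 4] / [2, 6] / [5]
  Insert 6 (step 7): P = [1, 2, 6] / [3, 4, 7] / [9];  Q = [1, 3, 4] / [2, 6, 7] / [5]
  Insert 5 (step 8): P = [1, 2, 5] / [3, 4, 6] / [7] / [9];  Q = [1, 3, 4] / [2, 6, 7] / [5] / [8]
  Insert 8 (step 9): P = [1, 2, 5, 8] / [3, 4, 6] / [7] / [9];  Q = [1, 3, 4, 9] / [2, 6, 7] / [5] / [8]
Final shape: (4, 3, 1, 1).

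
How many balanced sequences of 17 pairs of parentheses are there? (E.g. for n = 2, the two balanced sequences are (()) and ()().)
C_17 = 129644790

These balanced parentheses are counted by the Catalan number C_n = (1/(n + 1)) · C(2n, n). For n = 17: C_17 = (1/18) · C(34, 17) = 2333606220/18 = 129644790.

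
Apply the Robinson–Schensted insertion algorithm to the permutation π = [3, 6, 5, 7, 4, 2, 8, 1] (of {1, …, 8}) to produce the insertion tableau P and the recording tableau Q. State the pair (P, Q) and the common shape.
P = [1, 4, 7, 8] / [2] / [3] / [5] / [6];  Q = [1, 2, 4, 7] / [3] / [5] / [6] / [8];  common shape = (4, 1, 1, 1, 1)

Row-insert the values π_1, π_2, … into P one at a time, bumping the leftmost entry strictly greater than the inserted value down to the next row. The recording tableau Q records, in position (i, j), the step at which that cell was added to P.
  Insert 3 (step 1): P = [3];  Q = [1]
  Insert 6 (step 2): P = [3, 6];  Q = [1, 2]
  Insert 5 (step 3): P = [3, 5] / [6];  Q = [1, 2] / [3]
  Insert 7 (step 4): P = [3, 5, 7] / [6];  Q = [1, 2, 4] / [3]
  Insert 4 (step 5): P = [3, 4, 7] / [5] / [6];  Q = [1, 2, 4] / [3] / [5]
  Insert 2 (step 6): P = [2, 4, 7] / [3] / [5] / [6];  Q = [1, 2, 4] / [3] / [5] / [6]
  Insert 8 (step 7): P = [2, 4, 7, 8] / [3] / [5] / [6];  Q = [1, 2, 4, 7] / [3] / [5] / [6]
  Insert 1 (step 8): P = [1, 4, 7, 8] / [2] / [3] / [5] / [6];  Q = [1, 2, 4, 7] / [3] / [5] / [6] / [8]
Final shape: (4, 1, 1, 1, 1).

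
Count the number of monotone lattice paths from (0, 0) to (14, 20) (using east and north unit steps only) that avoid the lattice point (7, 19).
Number of paths = 1386713240

Total paths from (0, 0) to (14, 20): C(34, 14) = 1391975640. Paths through (7, 19): (paths (0, 0) → (7, 19)) × (paths (7, 19) → (14, 20)) = C(26, 7) · C(8, 7) = 657800 · 8 = 5262400. Avoidance count = 1391975640 − 5262400 = 1386713240.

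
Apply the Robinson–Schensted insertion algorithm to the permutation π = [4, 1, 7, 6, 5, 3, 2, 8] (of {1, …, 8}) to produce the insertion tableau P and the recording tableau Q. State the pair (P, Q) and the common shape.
P = [1, 2, 8] / [3, 5] / [4] / [6] / [7];  Q = [1, 3, 8] / [2, 4] / [5] / [6] / [7];  common shape = (3, 2, 1, 1, 1)

Row-insert the values π_1, π_2, … into P one at a time, bumping the leftmost entry strictly greater than the inserted value down to the next row. The recording tableau Q records, in position (i, j), the step at which that cell was added to P.
  Insert 4 (step 1): P = [4];  Q = [1]
  Insert 1 (step 2): P = [1] / [4];  Q = [1] / [2]
  Insert 7 (step 3): P = [1, 7] / [4];  Q = [1, 3] / [2]
  Insert 6 (step 4): P = [1, 6] / [4, 7];  Q = [1, 3] / [2, 4]
  Insert 5 (step 5): P = [1, 5] / [4, 6] / [7];  Q = [1, 3] / [2, 4] / [5]
  Insert 3 (step 6): P = [1, 3] / [4, 5] / [6] / [7];  Q = [1, 3] / [2, 4] / [5] / [6]
  Insert 2 (step 7): P = [1, 2] / [3, 5] / [4] / [6] / [7];  Q = [1, 3] / [2, 4] / [5] / [6] / [7]
  Insert 8 (step 8): P = [1, 2, 8] / [3, 5] / [4] / [6] / [7];  Q = [1, 3, 8] / [2, 4] / [5] / [6] / [7]
Final shape: (3, 2, 1, 1, 1).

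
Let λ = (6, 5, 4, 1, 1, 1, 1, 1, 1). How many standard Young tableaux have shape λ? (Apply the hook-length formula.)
# SYT of shape (6, 5, 4, 1, 1, 1, 1, 1, 1) = 186234048

Hook-length formula: f^λ = n! / Π hook(c), product over all cells c of the Young diagram. For λ = (6, 5, 4, 1, 1, 1, 1, 1, 1), n = 21 boxes. Hook lengths by row (left-to-right, top-to-bottom): [14, 7, 6, 5, 3, 1]; [12, 5, 4, 3, 1]; [10, 3, 2, 1]; [6]; [5]; [4]; [3]; [2]; [1]. Product of hooks = 274337280000. So f^λ = 21! / 274337280000 = 51090942171709440000 / 274337280000 = 186234048.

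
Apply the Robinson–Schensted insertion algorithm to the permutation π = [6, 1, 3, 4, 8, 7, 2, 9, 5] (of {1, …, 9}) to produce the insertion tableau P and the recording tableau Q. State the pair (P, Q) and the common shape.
P = [1, 2, 4, 5, 9] / [3, 7] / [6, 8];  Q = [1, 3, 4, 5, 8] / [2, 6] / [7, 9];  common shape = (5, 2, 2)

Row-insert the values π_1, π_2, … into P one at a time, bumping the leftmost entry strictly greater than the inserted value down to the next row. The recording tableau Q records, in position (i, j), the step at which that cell was added to P.
  Insert 6 (step 1): P = [6];  Q = [1]
  Insert 1 (step 2): P = [1] / [6];  Q = [1] / [2]
  Insert 3 (step 3): P = [1, 3] / [6];  Q = [1, 3] / [2]
  Insert 4 (step 4): P = [1, 3, 4] / [6];  Q = [1, 3, 4] / [2]
  Insert 8 (step 5): P = [1, 3, 4, 8] / [6];  Q = [1, 3, 4, 5] / [2]
  Insert 7 (step 6): P = [1, 3, 4, 7] / [6, 8];  Q = [1, 3, 4, 5] / [2, 6]
  Insert 2 (step 7): P = [1, 2, 4, 7] / [3, 8] / [6];  Q = [1, 3, 4, 5] / [2, 6] / [7]
  Insert 9 (step 8): P = [1, 2, 4, 7, 9] / [3, 8] / [6];  Q = [1, 3, 4, 5, 8] / [2, 6] / [7]
  Insert 5 (step 9): P = [1, 2, 4, 5, 9] / [3, 7] / [6, 8];  Q = [1, 3, 4, 5, 8] / [2, 6] / [7, 9]
Final shape: (5, 2, 2).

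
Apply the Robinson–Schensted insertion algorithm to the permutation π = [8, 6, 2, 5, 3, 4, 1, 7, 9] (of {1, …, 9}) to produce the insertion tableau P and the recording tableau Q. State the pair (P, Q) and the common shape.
P = [1, 3, 4, 7, 9] / [2] / [5] / [6] / [8];  Q = [1, 4, 6, 8, 9] / [2] / [3] / [5] / [7];  common shape = (5, 1, 1, 1, 1)

Row-insert the values π_1, π_2, … into P one at a time, bumping the leftmost entry strictly greater than the inserted value down to the next row. The recording tableau Q records, in position (i, j), the step at which that cell was added to P.
  Insert 8 (step 1): P = [8];  Q = [1]
  Insert 6 (step 2): P = [6] / [8];  Q = [1] / [2]
  Insert 2 (step 3): P = [2] / [6] / [8];  Q = [1] / [2] / [3]
  Insert 5 (step 4): P = [2, 5] / [6] / [8];  Q = [1, 4] / [2] / [3]
  Insert 3 (step 5): P = [2, 3] / [5] / [6] / [8];  Q = [1, 4] / [2] / [3] / [5]
  Insert 4 (step 6): P = [2, 3, 4] / [5] / [6] / [8];  Q = [1, 4, 6] / [2] / [3] / [5]
  Insert 1 (step 7): P = [1, 3, 4] / [2] / [5] / [6] / [8];  Q = [1, 4, 6] / [2] / [3] / [5] / [7]
  Insert 7 (step 8): P = [1, 3, 4, 7] / [2] / [5] / [6] / [8];  Q = [1, 4, 6, 8] / [2] / [3] / [5] / [7]
  Insert 9 (step 9): P = [1, 3, 4, 7, 9] / [2] / [5] / [6] / [8];  Q = [1, 4, 6, 8, 9] / [2] / [3] / [5] / [7]
Final shape: (5, 1, 1, 1, 1).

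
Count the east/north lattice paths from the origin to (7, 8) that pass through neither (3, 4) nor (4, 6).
Number of paths = 2935

Inclusion–exclusion. Total paths: C(15, 7) = 6435. Through P₁: C(7, 3)·C(8, 4) = 2450. Through P₂: C(10, 4)·C(5, 3) = 2100. Since P₁ is strictly southwest of P₂, a monotone path through both must visit P₁ then P₂; paths through both = C(7, 3)·C(3, 1)·C(5, 3) = 1050. Avoid both = 6435 − 2450 − 2100 + 1050 = 2935.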